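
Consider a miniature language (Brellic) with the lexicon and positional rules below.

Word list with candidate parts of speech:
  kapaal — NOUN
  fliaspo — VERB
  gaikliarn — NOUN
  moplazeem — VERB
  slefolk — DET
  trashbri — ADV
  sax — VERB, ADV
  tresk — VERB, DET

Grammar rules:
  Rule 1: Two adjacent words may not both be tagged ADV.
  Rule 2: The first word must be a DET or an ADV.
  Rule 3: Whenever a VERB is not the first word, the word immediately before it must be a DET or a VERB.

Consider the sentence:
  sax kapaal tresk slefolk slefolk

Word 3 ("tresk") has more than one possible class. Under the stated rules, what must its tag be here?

DET

Candidates per position — 1:sax {VERB,ADV}; 2:kapaal {NOUN}; 3:tresk {VERB,DET}; 4:slefolk {DET}; 5:slefolk {DET}.
Word 1 cannot be VERB — rule 2 would then fail for every completion. It is ADV.
Word 3 cannot be VERB — rule 3 would then fail for every completion. It is DET.
The only consistent sequence is: ADV NOUN DET DET DET.
Checking: rule 1 satisfied; rule 2 satisfied; rule 3 satisfied.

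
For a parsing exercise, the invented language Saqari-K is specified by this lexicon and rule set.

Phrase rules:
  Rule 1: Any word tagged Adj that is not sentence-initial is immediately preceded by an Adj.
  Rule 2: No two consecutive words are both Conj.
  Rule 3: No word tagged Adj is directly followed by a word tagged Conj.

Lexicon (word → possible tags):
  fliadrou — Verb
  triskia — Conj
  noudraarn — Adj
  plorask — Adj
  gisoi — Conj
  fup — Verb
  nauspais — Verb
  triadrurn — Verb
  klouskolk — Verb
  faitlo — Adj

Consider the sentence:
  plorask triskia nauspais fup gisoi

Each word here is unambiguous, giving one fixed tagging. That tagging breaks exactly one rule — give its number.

Fixed tagging: Adj Conj Verb Verb Conj.
Rule check: R1 ok, R2 ok, R3 fails.
Only rule 3 fails.

3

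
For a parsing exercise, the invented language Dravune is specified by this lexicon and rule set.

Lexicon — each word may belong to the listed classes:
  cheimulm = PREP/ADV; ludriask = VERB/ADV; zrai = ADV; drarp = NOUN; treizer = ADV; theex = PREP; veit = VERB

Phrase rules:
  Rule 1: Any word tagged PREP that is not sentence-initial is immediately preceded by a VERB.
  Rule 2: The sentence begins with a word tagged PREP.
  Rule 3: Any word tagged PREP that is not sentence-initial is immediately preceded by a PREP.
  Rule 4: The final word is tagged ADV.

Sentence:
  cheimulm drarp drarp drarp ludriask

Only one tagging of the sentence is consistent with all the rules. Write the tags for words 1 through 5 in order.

PREP NOUN NOUN NOUN ADV

Candidates per position — 1:cheimulm {PREP,ADV}; 2:drarp {NOUN}; 3:drarp {NOUN}; 4:drarp {NOUN}; 5:ludriask {VERB,ADV}.
Word 1 cannot be ADV — rule 2 would then fail for every completion. It is PREP.
Word 5 cannot be VERB — rule 4 would then fail for every completion. It is ADV.
That leaves exactly one tagging: PREP NOUN NOUN NOUN ADV.
Rule-by-rule: rule 1 satisfied; rule 2 satisfied; rule 3 satisfied; rule 4 satisfied.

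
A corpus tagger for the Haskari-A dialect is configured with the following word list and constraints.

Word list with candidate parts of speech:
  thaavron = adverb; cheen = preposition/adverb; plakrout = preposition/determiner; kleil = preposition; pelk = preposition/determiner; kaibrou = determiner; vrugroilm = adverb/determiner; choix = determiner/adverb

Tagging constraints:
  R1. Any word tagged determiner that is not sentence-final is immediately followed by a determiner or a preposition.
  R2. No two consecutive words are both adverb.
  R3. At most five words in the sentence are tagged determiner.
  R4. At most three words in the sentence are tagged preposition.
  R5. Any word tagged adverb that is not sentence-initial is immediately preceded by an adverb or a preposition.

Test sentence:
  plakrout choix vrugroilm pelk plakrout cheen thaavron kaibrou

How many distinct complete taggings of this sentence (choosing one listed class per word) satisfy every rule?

Candidates per position — 1:plakrout {preposition,determiner}; 2:choix {determiner,adverb}; 3:vrugroilm {adverb,determiner}; 4:pelk {preposition,determiner}; 5:plakrout {preposition,determiner}; 6:cheen {preposition,adverb}; 7:thaavron {adverb}; 8:kaibrou {determiner}.
There are 64 candidate sequences in total.
Checking each against the rules leaves 9 sequences.
Count = 9.

9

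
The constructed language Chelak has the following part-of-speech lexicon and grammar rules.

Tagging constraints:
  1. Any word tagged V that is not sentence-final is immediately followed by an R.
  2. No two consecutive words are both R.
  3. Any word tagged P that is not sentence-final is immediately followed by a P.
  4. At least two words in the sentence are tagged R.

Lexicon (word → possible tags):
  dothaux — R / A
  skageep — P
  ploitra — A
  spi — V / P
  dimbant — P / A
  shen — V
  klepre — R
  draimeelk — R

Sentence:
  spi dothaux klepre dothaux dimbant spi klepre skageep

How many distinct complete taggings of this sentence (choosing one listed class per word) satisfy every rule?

0

Candidates per position — 1:spi {V,P}; 2:dothaux {R,A}; 3:klepre {R}; 4:dothaux {R,A}; 5:dimbant {P,A}; 6:spi {V,P}; 7:klepre {R}; 8:skageep {P}.
There are 32 candidate sequences in total.
Every candidate sequence violates at least one rule; no consistent tagging exists.
Count = 0.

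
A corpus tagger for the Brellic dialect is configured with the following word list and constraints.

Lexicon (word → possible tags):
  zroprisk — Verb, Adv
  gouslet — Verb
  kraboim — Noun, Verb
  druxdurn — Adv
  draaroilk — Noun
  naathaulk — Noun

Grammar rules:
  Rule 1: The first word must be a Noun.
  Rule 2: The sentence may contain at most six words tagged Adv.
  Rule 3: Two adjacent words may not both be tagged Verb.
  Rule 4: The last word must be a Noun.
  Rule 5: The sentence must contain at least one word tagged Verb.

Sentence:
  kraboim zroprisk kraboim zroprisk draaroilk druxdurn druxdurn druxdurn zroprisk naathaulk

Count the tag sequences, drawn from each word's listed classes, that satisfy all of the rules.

9

Candidates per position — 1:kraboim {Noun,Verb}; 2:zroprisk {Verb,Adv}; 3:kraboim {Noun,Verb}; 4:zroprisk {Verb,Adv}; 5:draaroilk {Noun}; 6:druxdurn {Adv}; 7:druxdurn {Adv}; 8:druxdurn {Adv}; 9:zroprisk {Verb,Adv}; 10:naathaulk {Noun}.
There are 32 candidate sequences in total.
Checking each against the rules leaves 9 sequences.
Count = 9.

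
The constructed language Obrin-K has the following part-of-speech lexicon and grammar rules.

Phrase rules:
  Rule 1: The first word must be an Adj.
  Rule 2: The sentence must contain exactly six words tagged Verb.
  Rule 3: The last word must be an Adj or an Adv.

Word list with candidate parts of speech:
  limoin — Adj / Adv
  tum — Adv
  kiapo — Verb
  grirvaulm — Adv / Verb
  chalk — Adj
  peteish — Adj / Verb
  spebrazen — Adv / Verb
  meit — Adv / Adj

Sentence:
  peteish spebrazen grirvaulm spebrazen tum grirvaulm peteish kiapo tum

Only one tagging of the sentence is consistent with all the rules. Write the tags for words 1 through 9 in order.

Adj Verb Verb Verb Adv Verb Verb Verb Adv

Candidates per position — 1:peteish {Adj,Verb}; 2:spebrazen {Adv,Verb}; 3:grirvaulm {Adv,Verb}; 4:spebrazen {Adv,Verb}; 5:tum {Adv}; 6:grirvaulm {Adv,Verb}; 7:peteish {Adj,Verb}; 8:kiapo {Verb}; 9:tum {Adv}.
At position 1, choosing Verb makes rule 1 impossible to satisfy; hence Adj.
At position 2, choosing Adv makes rule 2 impossible to satisfy; hence Verb.
At position 3, choosing Adv makes rule 2 impossible to satisfy; hence Verb.
At position 4, choosing Adv makes rule 2 impossible to satisfy; hence Verb.
At position 6, choosing Adv makes rule 2 impossible to satisfy; hence Verb.
At position 7, choosing Adj makes rule 2 impossible to satisfy; hence Verb.
So the tagging must be: Adj Verb Verb Verb Adv Verb Verb Verb Adv.
Checking: rule 1 ✓; rule 2 ✓; rule 3 ✓.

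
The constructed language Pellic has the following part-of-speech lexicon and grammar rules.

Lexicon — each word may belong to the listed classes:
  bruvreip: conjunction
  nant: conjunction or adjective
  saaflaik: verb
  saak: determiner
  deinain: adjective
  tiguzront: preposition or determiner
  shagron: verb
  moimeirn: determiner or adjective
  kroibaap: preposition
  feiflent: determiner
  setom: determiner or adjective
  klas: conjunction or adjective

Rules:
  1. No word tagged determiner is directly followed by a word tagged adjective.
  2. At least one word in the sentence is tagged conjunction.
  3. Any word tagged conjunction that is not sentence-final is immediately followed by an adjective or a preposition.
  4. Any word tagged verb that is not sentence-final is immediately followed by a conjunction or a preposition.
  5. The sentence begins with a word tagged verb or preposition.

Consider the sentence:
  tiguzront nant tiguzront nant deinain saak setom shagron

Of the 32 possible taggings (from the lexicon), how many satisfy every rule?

Candidates per position — 1:tiguzront {preposition,determiner}; 2:nant {conjunction,adjective}; 3:tiguzront {preposition,determiner}; 4:nant {conjunction,adjective}; 5:deinain {adjective}; 6:saak {determiner}; 7:setom {determiner,adjective}; 8:shagron {verb}.
There are 32 candidate sequences in total.
The sequences that satisfy every rule: preposition conjunction preposition conjunction adjective determiner determiner verb; preposition conjunction preposition adjective adjective determiner determiner verb; preposition adjective preposition conjunction adjective determiner determiner verb; preposition adjective determiner conjunction adjective determiner determiner verb.
Count = 4.

4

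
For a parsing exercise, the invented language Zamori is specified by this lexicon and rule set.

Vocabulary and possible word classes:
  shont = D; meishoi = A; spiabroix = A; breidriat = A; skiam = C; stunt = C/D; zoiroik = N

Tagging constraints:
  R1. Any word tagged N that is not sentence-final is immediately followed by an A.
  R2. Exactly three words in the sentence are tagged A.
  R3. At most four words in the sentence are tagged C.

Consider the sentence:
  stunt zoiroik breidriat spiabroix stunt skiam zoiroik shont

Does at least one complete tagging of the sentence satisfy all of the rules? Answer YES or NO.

Candidates per position — 1:stunt {C,D}; 2:zoiroik {N}; 3:breidriat {A}; 4:spiabroix {A}; 5:stunt {C,D}; 6:skiam {C}; 7:zoiroik {N}; 8:shont {D}.
Rule 1 cannot be satisfied by any choice of tags from the lexicon.
So there is no consistent tagging.

NO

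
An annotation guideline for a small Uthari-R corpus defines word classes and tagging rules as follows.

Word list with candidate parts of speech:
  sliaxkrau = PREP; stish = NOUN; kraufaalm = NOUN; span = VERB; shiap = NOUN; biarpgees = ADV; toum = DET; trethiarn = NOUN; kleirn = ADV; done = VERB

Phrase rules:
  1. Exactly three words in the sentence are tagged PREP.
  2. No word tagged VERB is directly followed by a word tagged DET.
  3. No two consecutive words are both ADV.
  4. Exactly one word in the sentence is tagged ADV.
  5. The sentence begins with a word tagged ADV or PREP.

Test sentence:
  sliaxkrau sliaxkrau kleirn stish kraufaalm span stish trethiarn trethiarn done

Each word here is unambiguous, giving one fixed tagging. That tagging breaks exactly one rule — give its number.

Fixed tagging: PREP PREP ADV NOUN NOUN VERB NOUN NOUN NOUN VERB.
Rule check: R1 fail, R2 pass, R3 pass, R4 pass, R5 pass.
Only rule 1 fails.

1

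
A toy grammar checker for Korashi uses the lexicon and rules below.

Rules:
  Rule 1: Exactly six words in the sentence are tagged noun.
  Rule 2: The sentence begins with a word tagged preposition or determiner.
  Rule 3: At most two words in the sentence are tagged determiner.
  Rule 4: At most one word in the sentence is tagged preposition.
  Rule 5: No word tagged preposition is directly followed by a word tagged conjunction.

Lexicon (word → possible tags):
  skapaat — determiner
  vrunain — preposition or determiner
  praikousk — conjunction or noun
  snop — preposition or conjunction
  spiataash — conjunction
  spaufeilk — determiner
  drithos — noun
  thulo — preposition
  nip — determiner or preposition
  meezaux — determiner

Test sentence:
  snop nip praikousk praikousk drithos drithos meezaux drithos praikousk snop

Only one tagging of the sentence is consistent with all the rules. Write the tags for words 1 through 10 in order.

preposition determiner noun noun noun noun determiner noun noun conjunction

Candidates per position — 1:snop {preposition,conjunction}; 2:nip {determiner,preposition}; 3:praikousk {conjunction,noun}; 4:praikousk {conjunction,noun}; 5:drithos {noun}; 6:drithos {noun}; 7:meezaux {determiner}; 8:drithos {noun}; 9:praikousk {conjunction,noun}; 10:snop {preposition,conjunction}.
Word 1 cannot be conjunction — rule 2 would then fail for every completion. It is preposition.
Word 2 cannot be preposition — rule 4 would then fail for every completion. It is determiner.
Word 3 cannot be conjunction — rule 1 would then fail for every completion. It is noun.
Word 4 cannot be conjunction — rule 1 would then fail for every completion. It is noun.
Word 9 cannot be conjunction — rule 1 would then fail for every completion. It is noun.
Word 10 cannot be preposition — rule 4 would then fail for every completion. It is conjunction.
So the tagging must be: preposition determiner noun noun noun noun determiner noun noun conjunction.
Verifying each rule — rule 1 ✓; rule 2 ✓; rule 3 ✓; rule 4 ✓; rule 5 ✓.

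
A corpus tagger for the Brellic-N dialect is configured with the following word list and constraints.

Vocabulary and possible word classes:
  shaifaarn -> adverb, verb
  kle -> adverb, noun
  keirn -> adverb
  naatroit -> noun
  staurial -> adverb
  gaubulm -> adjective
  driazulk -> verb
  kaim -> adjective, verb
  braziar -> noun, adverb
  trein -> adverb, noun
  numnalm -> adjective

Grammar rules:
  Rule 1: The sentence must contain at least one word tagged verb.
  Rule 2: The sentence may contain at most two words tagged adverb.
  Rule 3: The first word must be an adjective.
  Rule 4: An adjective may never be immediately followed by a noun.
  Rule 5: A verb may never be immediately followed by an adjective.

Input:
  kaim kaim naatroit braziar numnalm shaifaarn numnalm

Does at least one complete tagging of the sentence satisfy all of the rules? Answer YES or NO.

YES

Candidates per position — 1:kaim {adjective,verb}; 2:kaim {adjective,verb}; 3:naatroit {noun}; 4:braziar {noun,adverb}; 5:numnalm {adjective}; 6:shaifaarn {adverb,verb}; 7:numnalm {adjective}.
One satisfying assignment: adjective verb noun adverb adjective adverb adjective.
Verifying each rule — rule 1 satisfied; rule 2 satisfied; rule 3 satisfied; rule 4 satisfied; rule 5 satisfied.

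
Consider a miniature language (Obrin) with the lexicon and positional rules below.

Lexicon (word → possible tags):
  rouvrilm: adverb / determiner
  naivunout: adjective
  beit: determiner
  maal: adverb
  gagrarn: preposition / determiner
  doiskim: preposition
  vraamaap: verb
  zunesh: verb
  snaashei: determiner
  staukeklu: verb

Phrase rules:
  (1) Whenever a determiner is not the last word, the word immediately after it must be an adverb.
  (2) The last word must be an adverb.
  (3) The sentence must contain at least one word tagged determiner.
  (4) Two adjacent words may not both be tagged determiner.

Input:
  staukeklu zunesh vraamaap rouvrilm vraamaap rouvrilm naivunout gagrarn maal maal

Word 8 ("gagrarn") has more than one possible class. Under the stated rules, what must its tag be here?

determiner

Candidates per position — 1:staukeklu {verb}; 2:zunesh {verb}; 3:vraamaap {verb}; 4:rouvrilm {adverb,determiner}; 5:vraamaap {verb}; 6:rouvrilm {adverb,determiner}; 7:naivunout {adjective}; 8:gagrarn {preposition,determiner}; 9:maal {adverb}; 10:maal {adverb}.
If word 4 were determiner, no tagging could satisfy rule 1; so word 4 is adverb.
If word 6 were determiner, no tagging could satisfy rule 1; so word 6 is adverb.
If word 8 were preposition, no tagging could satisfy rule 3; so word 8 is determiner.
The unique satisfying tagging is: verb verb verb adverb verb adverb adjective determiner adverb adverb.
Rule-by-rule: rule 1 holds; rule 2 holds; rule 3 holds; rule 4 holds.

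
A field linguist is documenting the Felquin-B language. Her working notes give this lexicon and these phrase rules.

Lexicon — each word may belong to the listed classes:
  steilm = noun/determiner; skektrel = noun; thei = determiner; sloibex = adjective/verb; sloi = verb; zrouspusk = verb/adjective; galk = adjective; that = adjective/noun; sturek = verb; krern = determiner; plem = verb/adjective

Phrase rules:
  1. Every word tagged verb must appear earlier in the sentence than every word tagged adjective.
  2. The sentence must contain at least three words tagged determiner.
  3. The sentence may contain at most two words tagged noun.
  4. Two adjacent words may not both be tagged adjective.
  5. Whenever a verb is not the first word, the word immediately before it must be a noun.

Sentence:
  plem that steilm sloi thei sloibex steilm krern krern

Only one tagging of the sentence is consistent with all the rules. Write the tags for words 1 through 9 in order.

verb noun noun verb determiner adjective determiner determiner determiner

Candidates per position — 1:plem {verb,adjective}; 2:that {adjective,noun}; 3:steilm {noun,determiner}; 4:sloi {verb}; 5:thei {determiner}; 6:sloibex {adjective,verb}; 7:steilm {noun,determiner}; 8:krern {determiner}; 9:krern {determiner}.
Position 1: adjective is ruled out by rule 1; that leaves verb.
Position 2: adjective is ruled out by rule 1; that leaves noun.
Position 3: determiner is ruled out by rule 5; that leaves noun.
Position 6: verb is ruled out by rule 5; that leaves adjective.
Position 7: noun is ruled out by rule 3; that leaves determiner.
The only consistent sequence is: verb noun noun verb determiner adjective determiner determiner determiner.
Rule-by-rule: rule 1 holds; rule 2 holds; rule 3 holds; rule 4 holds; rule 5 holds.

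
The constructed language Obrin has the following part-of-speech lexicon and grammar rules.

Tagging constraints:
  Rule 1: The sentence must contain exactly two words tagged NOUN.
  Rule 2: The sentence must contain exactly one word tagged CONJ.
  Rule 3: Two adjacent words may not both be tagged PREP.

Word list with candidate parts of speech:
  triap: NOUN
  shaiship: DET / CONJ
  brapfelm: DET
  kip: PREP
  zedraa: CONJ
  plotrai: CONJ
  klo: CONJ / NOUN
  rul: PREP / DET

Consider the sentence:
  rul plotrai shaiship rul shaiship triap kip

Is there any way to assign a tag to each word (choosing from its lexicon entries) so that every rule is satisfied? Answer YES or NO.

NO

Candidates per position — 1:rul {PREP,DET}; 2:plotrai {CONJ}; 3:shaiship {DET,CONJ}; 4:rul {PREP,DET}; 5:shaiship {DET,CONJ}; 6:triap {NOUN}; 7:kip {PREP}.
Rule 1 cannot be satisfied by any choice of tags from the lexicon.
So there is no consistent tagging.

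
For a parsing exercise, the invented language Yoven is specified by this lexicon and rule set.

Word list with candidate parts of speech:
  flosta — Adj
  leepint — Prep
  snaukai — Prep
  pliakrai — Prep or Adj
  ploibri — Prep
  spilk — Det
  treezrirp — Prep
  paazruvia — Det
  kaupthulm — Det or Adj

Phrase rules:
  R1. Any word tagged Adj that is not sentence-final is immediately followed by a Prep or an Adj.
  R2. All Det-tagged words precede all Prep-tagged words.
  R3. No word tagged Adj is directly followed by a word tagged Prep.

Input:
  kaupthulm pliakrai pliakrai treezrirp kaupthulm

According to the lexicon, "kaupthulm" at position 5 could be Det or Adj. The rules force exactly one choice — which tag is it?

Adj

Candidates per position — 1:kaupthulm {Det,Adj}; 2:pliakrai {Prep,Adj}; 3:pliakrai {Prep,Adj}; 4:treezrirp {Prep}; 5:kaupthulm {Det,Adj}.
Position 1: Adj is ruled out by rule 3; that leaves Det.
Position 2: Adj is ruled out by rule 3; that leaves Prep.
Position 3: Adj is ruled out by rule 3; that leaves Prep.
Position 5: Det is ruled out by rule 2; that leaves Adj.
So the tagging must be: Det Prep Prep Prep Adj.
Rule-by-rule: rule 1 ok; rule 2 ok; rule 3 ok.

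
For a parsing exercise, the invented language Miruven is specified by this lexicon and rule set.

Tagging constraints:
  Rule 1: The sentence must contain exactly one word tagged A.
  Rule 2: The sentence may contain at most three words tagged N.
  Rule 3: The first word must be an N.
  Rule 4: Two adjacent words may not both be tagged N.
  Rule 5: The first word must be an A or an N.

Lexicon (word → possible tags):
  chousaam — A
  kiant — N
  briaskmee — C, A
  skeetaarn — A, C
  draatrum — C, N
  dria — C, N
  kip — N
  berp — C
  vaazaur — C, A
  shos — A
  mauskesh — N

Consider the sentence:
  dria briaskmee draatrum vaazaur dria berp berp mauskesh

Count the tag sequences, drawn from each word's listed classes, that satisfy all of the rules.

Candidates per position — 1:dria {C,N}; 2:briaskmee {C,A}; 3:draatrum {C,N}; 4:vaazaur {C,A}; 5:dria {C,N}; 6:berp {C}; 7:berp {C}; 8:mauskesh {N}.
There are 32 candidate sequences in total.
Checking each against the rules leaves 6 sequences.
Count = 6.

6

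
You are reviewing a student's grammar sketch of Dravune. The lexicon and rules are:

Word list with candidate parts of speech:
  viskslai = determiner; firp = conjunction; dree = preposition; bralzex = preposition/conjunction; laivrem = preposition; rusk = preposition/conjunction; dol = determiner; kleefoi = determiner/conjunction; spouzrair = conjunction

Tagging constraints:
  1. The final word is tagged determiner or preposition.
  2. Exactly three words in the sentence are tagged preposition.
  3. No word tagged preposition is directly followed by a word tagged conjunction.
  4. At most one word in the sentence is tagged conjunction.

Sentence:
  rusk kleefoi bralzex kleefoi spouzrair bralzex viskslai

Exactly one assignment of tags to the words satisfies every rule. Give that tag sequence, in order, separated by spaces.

preposition determiner preposition determiner conjunction preposition determiner

Candidates per position — 1:rusk {preposition,conjunction}; 2:kleefoi {determiner,conjunction}; 3:bralzex {preposition,conjunction}; 4:kleefoi {determiner,conjunction}; 5:spouzrair {conjunction}; 6:bralzex {preposition,conjunction}; 7:viskslai {determiner}.
If word 1 were conjunction, no tagging could satisfy rule 2; so word 1 is preposition.
If word 2 were conjunction, no tagging could satisfy rule 3; so word 2 is determiner.
If word 3 were conjunction, no tagging could satisfy rule 2; so word 3 is preposition.
If word 4 were conjunction, no tagging could satisfy rule 3; so word 4 is determiner.
If word 6 were conjunction, no tagging could satisfy rule 2; so word 6 is preposition.
That leaves exactly one tagging: preposition determiner preposition determiner conjunction preposition determiner.
Check: rule 1 ✓; rule 2 ✓; rule 3 ✓; rule 4 ✓.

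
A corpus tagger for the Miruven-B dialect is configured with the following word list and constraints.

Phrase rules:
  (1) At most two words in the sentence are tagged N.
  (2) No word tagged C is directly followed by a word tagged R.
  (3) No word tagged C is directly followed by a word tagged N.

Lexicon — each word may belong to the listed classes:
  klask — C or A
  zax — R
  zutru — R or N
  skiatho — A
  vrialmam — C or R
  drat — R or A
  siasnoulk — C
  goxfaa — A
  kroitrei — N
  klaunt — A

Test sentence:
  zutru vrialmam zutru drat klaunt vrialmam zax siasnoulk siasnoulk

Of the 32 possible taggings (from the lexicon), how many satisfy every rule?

Candidates per position — 1:zutru {R,N}; 2:vrialmam {C,R}; 3:zutru {R,N}; 4:drat {R,A}; 5:klaunt {A}; 6:vrialmam {C,R}; 7:zax {R}; 8:siasnoulk {C}; 9:siasnoulk {C}.
There are 32 candidate sequences in total.
Checking each against the rules leaves 8 sequences.
Count = 8.

8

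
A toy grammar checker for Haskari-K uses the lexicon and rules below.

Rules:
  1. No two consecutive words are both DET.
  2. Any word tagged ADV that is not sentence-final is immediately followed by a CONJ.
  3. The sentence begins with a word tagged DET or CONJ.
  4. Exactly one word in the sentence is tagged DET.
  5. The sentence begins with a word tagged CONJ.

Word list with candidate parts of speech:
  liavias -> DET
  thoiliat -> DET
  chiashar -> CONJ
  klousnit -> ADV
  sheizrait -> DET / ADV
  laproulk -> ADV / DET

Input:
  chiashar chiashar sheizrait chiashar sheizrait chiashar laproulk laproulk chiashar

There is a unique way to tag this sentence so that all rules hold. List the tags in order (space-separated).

CONJ CONJ ADV CONJ ADV CONJ DET ADV CONJ

Candidates per position — 1:chiashar {CONJ}; 2:chiashar {CONJ}; 3:sheizrait {DET,ADV}; 4:chiashar {CONJ}; 5:sheizrait {DET,ADV}; 6:chiashar {CONJ}; 7:laproulk {ADV,DET}; 8:laproulk {ADV,DET}; 9:chiashar {CONJ}.
If word 7 were ADV, no tagging could satisfy rule 2; so word 7 is DET.
If word 8 were DET, no tagging could satisfy rule 1; so word 8 is ADV.
If word 3 were DET, no tagging could satisfy rule 4; so word 3 is ADV.
If word 5 were DET, no tagging could satisfy rule 4; so word 5 is ADV.
The unique satisfying tagging is: CONJ CONJ ADV CONJ ADV CONJ DET ADV CONJ.
Checking: rule 1 ok; rule 2 ok; rule 3 ok; rule 4 ok; rule 5 ok.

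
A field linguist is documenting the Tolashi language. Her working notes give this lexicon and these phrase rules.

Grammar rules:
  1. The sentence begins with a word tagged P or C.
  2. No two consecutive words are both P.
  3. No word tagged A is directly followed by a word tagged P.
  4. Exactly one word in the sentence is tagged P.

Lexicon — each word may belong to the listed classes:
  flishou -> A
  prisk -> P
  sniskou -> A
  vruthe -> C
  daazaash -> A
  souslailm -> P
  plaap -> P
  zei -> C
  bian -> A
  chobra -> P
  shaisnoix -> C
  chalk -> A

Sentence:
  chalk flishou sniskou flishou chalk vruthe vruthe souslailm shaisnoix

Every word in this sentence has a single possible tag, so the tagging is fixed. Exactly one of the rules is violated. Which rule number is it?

Fixed tagging: A A A A A C C P C.
Rule check: R1 violated, R2 holds, R3 holds, R4 holds.
Only rule 1 fails.

1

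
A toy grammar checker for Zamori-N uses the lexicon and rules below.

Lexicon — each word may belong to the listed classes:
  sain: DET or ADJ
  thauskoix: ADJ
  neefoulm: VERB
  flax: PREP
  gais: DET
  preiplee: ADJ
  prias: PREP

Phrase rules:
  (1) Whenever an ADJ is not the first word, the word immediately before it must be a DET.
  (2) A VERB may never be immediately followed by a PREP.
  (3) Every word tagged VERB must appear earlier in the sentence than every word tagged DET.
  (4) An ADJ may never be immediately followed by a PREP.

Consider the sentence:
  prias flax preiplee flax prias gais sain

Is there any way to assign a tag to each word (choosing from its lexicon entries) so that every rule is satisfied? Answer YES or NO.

Candidates per position — 1:prias {PREP}; 2:flax {PREP}; 3:preiplee {ADJ}; 4:flax {PREP}; 5:prias {PREP}; 6:gais {DET}; 7:sain {DET,ADJ}.
Rule 1 cannot be satisfied by any choice of tags from the lexicon.
So there is no consistent tagging.

NO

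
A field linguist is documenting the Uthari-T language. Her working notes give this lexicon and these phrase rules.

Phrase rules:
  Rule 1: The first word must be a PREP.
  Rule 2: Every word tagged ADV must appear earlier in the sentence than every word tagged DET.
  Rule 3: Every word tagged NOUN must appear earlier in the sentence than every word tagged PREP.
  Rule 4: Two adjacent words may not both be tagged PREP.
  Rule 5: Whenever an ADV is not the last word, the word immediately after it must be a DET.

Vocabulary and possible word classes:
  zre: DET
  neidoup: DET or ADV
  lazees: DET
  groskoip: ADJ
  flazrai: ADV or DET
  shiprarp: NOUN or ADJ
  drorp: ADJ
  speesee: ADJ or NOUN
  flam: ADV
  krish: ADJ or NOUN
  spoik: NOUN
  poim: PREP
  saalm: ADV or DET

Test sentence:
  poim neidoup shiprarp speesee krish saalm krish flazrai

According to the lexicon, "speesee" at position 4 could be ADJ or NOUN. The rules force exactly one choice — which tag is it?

Candidates per position — 1:poim {PREP}; 2:neidoup {DET,ADV}; 3:shiprarp {NOUN,ADJ}; 4:speesee {ADJ,NOUN}; 5:krish {ADJ,NOUN}; 6:saalm {ADV,DET}; 7:krish {ADJ,NOUN}; 8:flazrai {ADV,DET}.
Position 2: ADV is ruled out by rule 5; that leaves DET.
Position 3: NOUN is ruled out by rule 3; that leaves ADJ.
Position 4: NOUN is ruled out by rule 3; that leaves ADJ.
Position 5: NOUN is ruled out by rule 3; that leaves ADJ.
Position 6: ADV is ruled out by rule 2; that leaves DET.
Position 7: NOUN is ruled out by rule 3; that leaves ADJ.
Position 8: ADV is ruled out by rule 2; that leaves DET.
That leaves exactly one tagging: PREP DET ADJ ADJ ADJ DET ADJ DET.
Verifying each rule — rule 1 holds; rule 2 holds; rule 3 holds; rule 4 holds; rule 5 holds.

ADJ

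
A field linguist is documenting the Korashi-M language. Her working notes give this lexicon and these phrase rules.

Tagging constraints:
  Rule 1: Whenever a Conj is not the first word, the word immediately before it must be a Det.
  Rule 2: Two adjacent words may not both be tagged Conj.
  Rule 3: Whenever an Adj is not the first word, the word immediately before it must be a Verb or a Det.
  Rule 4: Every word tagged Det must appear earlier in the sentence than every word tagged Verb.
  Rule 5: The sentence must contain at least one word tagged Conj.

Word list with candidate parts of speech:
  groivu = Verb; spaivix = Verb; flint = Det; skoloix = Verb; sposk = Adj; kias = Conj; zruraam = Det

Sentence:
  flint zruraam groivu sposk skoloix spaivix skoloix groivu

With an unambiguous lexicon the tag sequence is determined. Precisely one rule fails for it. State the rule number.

5

Fixed tagging: Det Det Verb Adj Verb Verb Verb Verb.
Rule check: R1 pass, R2 pass, R3 pass, R4 pass, R5 fail.
Only rule 5 fails.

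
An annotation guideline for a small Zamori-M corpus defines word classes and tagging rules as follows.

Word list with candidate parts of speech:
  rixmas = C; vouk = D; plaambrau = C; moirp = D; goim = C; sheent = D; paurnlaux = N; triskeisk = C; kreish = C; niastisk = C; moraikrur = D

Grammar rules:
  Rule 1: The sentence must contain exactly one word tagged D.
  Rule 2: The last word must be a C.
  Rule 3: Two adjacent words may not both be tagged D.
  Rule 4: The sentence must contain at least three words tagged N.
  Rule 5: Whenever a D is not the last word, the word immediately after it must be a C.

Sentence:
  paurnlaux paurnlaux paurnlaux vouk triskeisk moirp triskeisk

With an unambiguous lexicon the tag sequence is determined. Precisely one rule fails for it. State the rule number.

Fixed tagging: N N N D C D C.
Rule check: R1 fails, R2 ok, R3 ok, R4 ok, R5 ok.
Only rule 1 fails.

1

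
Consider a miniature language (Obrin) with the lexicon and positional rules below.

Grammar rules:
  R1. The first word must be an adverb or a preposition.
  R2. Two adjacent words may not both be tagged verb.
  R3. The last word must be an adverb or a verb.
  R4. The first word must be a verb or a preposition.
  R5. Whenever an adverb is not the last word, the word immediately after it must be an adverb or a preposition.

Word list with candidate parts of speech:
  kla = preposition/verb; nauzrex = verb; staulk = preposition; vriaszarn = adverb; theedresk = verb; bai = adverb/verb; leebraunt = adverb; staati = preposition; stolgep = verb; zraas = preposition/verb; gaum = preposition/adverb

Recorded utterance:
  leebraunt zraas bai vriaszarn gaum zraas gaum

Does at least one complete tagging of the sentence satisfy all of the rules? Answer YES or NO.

Candidates per position — 1:leebraunt {adverb}; 2:zraas {preposition,verb}; 3:bai {adverb,verb}; 4:vriaszarn {adverb}; 5:gaum {preposition,adverb}; 6:zraas {preposition,verb}; 7:gaum {preposition,adverb}.
Rule 4 cannot be satisfied by any choice of tags from the lexicon.
So there is no consistent tagging.

NO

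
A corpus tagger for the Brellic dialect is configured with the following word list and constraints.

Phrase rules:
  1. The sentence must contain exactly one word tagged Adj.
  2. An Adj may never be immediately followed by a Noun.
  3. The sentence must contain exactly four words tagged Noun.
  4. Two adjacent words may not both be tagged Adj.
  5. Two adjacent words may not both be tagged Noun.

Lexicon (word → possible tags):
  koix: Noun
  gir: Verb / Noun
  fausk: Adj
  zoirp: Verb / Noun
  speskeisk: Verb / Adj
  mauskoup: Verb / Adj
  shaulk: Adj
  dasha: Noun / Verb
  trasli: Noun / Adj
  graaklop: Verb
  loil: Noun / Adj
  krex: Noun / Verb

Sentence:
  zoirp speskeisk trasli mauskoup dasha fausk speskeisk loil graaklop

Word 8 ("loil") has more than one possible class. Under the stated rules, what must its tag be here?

Noun

Candidates per position — 1:zoirp {Verb,Noun}; 2:speskeisk {Verb,Adj}; 3:trasli {Noun,Adj}; 4:mauskoup {Verb,Adj}; 5:dasha {Noun,Verb}; 6:fausk {Adj}; 7:speskeisk {Verb,Adj}; 8:loil {Noun,Adj}; 9:graaklop {Verb}.
If word 1 were Verb, no tagging could satisfy rule 3; so word 1 is Noun.
If word 2 were Adj, no tagging could satisfy rule 1; so word 2 is Verb.
If word 3 were Adj, no tagging could satisfy rule 1; so word 3 is Noun.
If word 4 were Adj, no tagging could satisfy rule 1; so word 4 is Verb.
If word 5 were Verb, no tagging could satisfy rule 3; so word 5 is Noun.
If word 7 were Adj, no tagging could satisfy rule 1; so word 7 is Verb.
If word 8 were Adj, no tagging could satisfy rule 1; so word 8 is Noun.
That leaves exactly one tagging: Noun Verb Noun Verb Noun Adj Verb Noun Verb.
Check: rule 1 ✓; rule 2 ✓; rule 3 ✓; rule 4 ✓; rule 5 ✓.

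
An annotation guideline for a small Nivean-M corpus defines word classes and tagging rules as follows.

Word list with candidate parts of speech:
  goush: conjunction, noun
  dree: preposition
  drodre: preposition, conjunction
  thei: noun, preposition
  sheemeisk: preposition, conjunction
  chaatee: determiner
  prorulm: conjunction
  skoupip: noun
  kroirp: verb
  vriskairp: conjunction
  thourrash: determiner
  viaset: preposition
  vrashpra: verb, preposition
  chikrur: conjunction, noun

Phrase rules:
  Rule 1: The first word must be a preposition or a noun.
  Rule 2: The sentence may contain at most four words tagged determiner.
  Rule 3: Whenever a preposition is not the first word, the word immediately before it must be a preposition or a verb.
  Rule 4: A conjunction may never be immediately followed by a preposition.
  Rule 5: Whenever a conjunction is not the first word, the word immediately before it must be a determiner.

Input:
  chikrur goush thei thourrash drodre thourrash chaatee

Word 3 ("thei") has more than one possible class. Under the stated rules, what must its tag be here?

noun

Candidates per position — 1:chikrur {conjunction,noun}; 2:goush {conjunction,noun}; 3:thei {noun,preposition}; 4:thourrash {determiner}; 5:drodre {preposition,conjunction}; 6:thourrash {determiner}; 7:chaatee {determiner}.
At position 1, choosing conjunction makes rule 1 impossible to satisfy; hence noun.
At position 2, choosing conjunction makes rule 5 impossible to satisfy; hence noun.
At position 3, choosing preposition makes rule 3 impossible to satisfy; hence noun.
At position 5, choosing preposition makes rule 3 impossible to satisfy; hence conjunction.
The only consistent sequence is: noun noun noun determiner conjunction determiner determiner.
Verifying each rule — rule 1 holds; rule 2 holds; rule 3 holds; rule 4 holds; rule 5 holds.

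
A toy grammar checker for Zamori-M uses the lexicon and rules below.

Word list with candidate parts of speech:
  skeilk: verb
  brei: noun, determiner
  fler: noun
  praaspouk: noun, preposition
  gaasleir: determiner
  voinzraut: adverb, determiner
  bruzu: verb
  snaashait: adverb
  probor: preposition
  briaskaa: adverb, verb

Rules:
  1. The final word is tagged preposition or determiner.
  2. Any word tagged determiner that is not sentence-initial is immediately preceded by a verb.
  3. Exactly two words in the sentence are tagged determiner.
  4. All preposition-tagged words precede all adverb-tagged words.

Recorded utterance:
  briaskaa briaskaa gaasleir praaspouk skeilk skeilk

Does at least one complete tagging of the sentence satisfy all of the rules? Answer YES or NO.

Candidates per position — 1:briaskaa {adverb,verb}; 2:briaskaa {adverb,verb}; 3:gaasleir {determiner}; 4:praaspouk {noun,preposition}; 5:skeilk {verb}; 6:skeilk {verb}.
Rule 1 cannot be satisfied by any choice of tags from the lexicon.
So there is no consistent tagging.

NO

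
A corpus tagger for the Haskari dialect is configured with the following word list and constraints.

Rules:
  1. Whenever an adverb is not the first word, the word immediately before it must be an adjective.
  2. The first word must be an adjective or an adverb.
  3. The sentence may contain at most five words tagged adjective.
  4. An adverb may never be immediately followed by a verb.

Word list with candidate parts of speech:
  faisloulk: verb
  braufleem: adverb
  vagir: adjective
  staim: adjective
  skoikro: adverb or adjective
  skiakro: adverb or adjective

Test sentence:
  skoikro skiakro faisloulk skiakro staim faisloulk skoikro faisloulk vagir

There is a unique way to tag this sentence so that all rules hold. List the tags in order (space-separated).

Candidates per position — 1:skoikro {adverb,adjective}; 2:skiakro {adverb,adjective}; 3:faisloulk {verb}; 4:skiakro {adverb,adjective}; 5:staim {adjective}; 6:faisloulk {verb}; 7:skoikro {adverb,adjective}; 8:faisloulk {verb}; 9:vagir {adjective}.
If word 2 were adverb, no tagging could satisfy rule 4; so word 2 is adjective.
If word 4 were adverb, no tagging could satisfy rule 1; so word 4 is adjective.
If word 7 were adverb, no tagging could satisfy rule 1; so word 7 is adjective.
If word 1 were adjective, no tagging could satisfy rule 3; so word 1 is adverb.
The unique satisfying tagging is: adverb adjective verb adjective adjective verb adjective verb adjective.
Verifying each rule — rule 1 holds; rule 2 holds; rule 3 holds; rule 4 holds.

adverb adjective verb adjective adjective verb adjective verb adjective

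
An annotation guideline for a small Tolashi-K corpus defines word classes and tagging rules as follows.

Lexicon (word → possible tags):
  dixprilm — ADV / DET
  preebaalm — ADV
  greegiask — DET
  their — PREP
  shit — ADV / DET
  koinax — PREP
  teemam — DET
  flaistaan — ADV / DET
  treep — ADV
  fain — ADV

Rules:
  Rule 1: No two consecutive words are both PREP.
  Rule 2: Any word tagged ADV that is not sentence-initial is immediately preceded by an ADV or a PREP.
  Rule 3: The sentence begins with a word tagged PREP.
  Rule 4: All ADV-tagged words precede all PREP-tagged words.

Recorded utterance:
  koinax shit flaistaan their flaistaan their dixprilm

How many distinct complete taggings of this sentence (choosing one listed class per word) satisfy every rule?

Candidates per position — 1:koinax {PREP}; 2:shit {ADV,DET}; 3:flaistaan {ADV,DET}; 4:their {PREP}; 5:flaistaan {ADV,DET}; 6:their {PREP}; 7:dixprilm {ADV,DET}.
There are 16 candidate sequences in total.
The sequences that satisfy every rule: PREP DET DET PREP DET PREP DET.
Count = 1.

1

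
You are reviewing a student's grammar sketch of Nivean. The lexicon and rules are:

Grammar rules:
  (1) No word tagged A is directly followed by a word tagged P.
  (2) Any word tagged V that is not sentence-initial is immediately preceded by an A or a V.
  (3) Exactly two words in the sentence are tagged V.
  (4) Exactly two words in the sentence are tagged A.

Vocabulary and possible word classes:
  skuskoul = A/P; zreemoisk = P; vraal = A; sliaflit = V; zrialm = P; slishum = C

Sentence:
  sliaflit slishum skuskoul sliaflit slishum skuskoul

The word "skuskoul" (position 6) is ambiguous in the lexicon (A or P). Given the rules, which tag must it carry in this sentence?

Candidates per position — 1:sliaflit {V}; 2:slishum {C}; 3:skuskoul {A,P}; 4:sliaflit {V}; 5:slishum {C}; 6:skuskoul {A,P}.
Position 3: tagging it P would leave rule 2 unsatisfiable, so it must be A.
Position 6: tagging it P would leave rule 4 unsatisfiable, so it must be A.
The only consistent sequence is: V C A V C A.
Check: rule 1 holds; rule 2 holds; rule 3 holds; rule 4 holds.

A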